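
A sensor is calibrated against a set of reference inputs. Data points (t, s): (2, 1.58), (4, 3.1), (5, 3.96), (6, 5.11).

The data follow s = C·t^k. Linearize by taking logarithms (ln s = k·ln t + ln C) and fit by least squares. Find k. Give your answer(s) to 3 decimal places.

With ln sᵢ as the transformed response and ln tᵢ as the regressor:
Over the data: Σln t = 5.4806, Σ(ln t)² = 8.2030, Σln s = 4.5963, Σln t·ln s = 7.0232.
Normal system: [[8.2030, 5.4806]; [5.4806, 4]]·[k, ln C]ᵀ = [7.0232, 4.5963]ᵀ.
Slope k = (n·Σln t·ln s − Σln t·Σln s)/(n·Σ(ln t)² − (Σln t)²) = (4·7.0232 − 5.4806·4.5963)/2.7744 = 1.04611; ln C = (Σln s − k·Σln t)/n = -0.28427.

k = 1.046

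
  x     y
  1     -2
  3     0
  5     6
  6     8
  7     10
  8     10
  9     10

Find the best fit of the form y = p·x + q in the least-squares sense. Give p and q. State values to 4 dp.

The normal equations are: 265·p + 39·q = 316;  39·p + 7·q = 42.
Determinant 265·7 − 39² = 334.
p = (316·7 − 39·42)/334 = 287/167; q = (265·42 − 39·316)/334 = -597/167.

p = 1.7186, q = -3.5749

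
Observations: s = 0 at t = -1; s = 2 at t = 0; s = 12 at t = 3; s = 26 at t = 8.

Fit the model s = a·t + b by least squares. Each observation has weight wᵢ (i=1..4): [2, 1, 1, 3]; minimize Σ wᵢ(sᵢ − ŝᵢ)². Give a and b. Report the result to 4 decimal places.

a = 2.9146, b = 2.7337

The normal equations are: 203·a + 25·b = 660;  25·a + 7·b = 92.
det = 203·7 − 25² = 796.
a = (660·7 − 25·92)/796 = 580/199; b = (203·92 − 25·660)/796 = 544/199.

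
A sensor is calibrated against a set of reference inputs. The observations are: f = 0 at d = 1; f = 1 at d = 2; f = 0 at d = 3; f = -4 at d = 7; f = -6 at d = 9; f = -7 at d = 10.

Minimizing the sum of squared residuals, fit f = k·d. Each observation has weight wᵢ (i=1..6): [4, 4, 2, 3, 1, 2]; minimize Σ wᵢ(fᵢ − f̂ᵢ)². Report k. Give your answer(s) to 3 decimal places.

Forming MᵀWM = [[466]] and MᵀWf = [-270]ᵀ gives MᵀWM·[k]ᵀ = MᵀWf.
k = (-270)/466 = -0.579399.

k = -0.579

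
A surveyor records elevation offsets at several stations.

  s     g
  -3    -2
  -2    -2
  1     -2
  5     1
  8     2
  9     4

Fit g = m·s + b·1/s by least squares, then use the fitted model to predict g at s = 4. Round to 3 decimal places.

ĝ = 1.262

Forming AᵀA = [[184, 6]; [6, 185209/129600]] and Aᵀg = [65, 101/180]ᵀ gives AᵀA·[m, b]ᵀ = Aᵀg.
det = 184·(185209/129600) − 6² = 3676607/16200.
m = (65·(185209/129600) − 6·(101/180))/(3676607/16200) = 11602265/29412856; b = (184·(101/180) − 6·65)/(3676607/16200) = -4645440/3676607.
At s = 4: ĝ = (11602265/29412856)·(4) + (-4645440/3676607)·(1/4) = 843595/668474.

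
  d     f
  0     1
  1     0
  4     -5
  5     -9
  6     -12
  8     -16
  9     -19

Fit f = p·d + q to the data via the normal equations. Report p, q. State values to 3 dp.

p = -2.271, q = 2.136

The normal equations are: 223·p + 33·q = -436;  33·p + 7·q = -60.
Determinant 223·7 − 33² = 472.
p = ((-436)·7 − 33·(-60))/472 = -134/59; q = (223·(-60) − 33·(-436))/472 = 126/59.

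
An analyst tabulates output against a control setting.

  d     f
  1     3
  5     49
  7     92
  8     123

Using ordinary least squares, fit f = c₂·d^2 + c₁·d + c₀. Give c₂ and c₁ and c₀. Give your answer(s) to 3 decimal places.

The normal system XᵀX·[c₂, c₁, c₀]ᵀ = Xᵀf is [[7123, 981, 139]; [981, 139, 21]; [139, 21, 4]]·[c₂, c₁, c₀]ᵀ = [13608, 1876, 267]ᵀ.
Inverting the 3×3 Gram matrix, [c₂, c₁, c₀]ᵀ = [355/186, -57/310, 647/465]ᵀ.

c₂ = 1.909, c₁ = -0.184, c₀ = 1.391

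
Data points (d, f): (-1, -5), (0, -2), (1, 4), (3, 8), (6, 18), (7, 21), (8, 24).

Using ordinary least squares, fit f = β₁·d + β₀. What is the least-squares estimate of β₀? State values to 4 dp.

β₀ = -1.1765

From the data, Σd·d = 160, Σd = 24, Σ1 = 7.
Moment sums: Σd·f = 480, Σf = 68.
So AᵀA·[β₁, β₀]ᵀ = Aᵀf: [[160, 24]; [24, 7]]·[β₁, β₀]ᵀ = [480, 68]ᵀ.
Determinant 160·7 − 24² = 544.
β₁ = (480·7 − 24·68)/544 = 54/17; β₀ = (160·68 − 24·480)/544 = -20/17.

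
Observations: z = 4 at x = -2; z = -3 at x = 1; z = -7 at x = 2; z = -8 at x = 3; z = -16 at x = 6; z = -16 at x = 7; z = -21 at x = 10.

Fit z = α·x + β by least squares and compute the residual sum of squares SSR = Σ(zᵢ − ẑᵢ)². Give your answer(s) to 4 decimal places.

SSR = 9.6647

AᵀA·[α, β]ᵀ = Aᵀz reads: 203·α + 27·β = -467;  27·α + 7·β = -67.
(Σx·x = 203, Σx = 27, Σ1 = 7, Σx·z = -467, Σz = -67.)
Determinant 203·7 − 27² = 692.
α = ((-467)·7 − 27·(-67))/692 = -365/173; β = (203·(-67) − 27·(-467))/692 = -248/173.
Residuals: 210/173, 94/173, -233/173, -41/173, -330/173, 35/173, 265/173; SSR = 1672/173.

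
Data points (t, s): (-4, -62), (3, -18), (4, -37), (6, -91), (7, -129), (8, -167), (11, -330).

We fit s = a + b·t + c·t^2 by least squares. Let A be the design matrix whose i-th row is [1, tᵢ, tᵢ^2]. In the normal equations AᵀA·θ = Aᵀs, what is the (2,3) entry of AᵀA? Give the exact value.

2429

Row 2 ↔ basis t, column 3 ↔ basis t^2, so (AᵀA)_{2,3} = Σᵢ (t)·(t^2) = (-4)·(16) + (3)·(9) + (4)·(16) + (6)·(36) + (7)·(49) + (8)·(64) + (11)·(121) = 2429.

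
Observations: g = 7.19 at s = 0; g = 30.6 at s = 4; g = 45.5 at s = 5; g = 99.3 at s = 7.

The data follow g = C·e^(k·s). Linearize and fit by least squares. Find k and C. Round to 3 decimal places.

k = 0.374, C = 7.077

Taking logs, ln g = k·s + ln C, so regress ln g on s.
AᵀA = [[90.0000, 16.0000]; [16.0000, 4]], rhs = [64.9596, 13.8095]ᵀ  (here Σs = 16.0000, Σ(s)² = 90.0000, Σln g = 13.8095, Σs·ln g = 64.9596).
Δ = 90.0000·4 − (16.0000)² = 104.0000; k = (64.9596·4 − 16.0000·13.8095)/104.0000 = 0.37390, ln C = (90.0000·13.8095 − 16.0000·64.9596)/104.0000 = 1.95679, so C = exp(1.95679) = 7.07657.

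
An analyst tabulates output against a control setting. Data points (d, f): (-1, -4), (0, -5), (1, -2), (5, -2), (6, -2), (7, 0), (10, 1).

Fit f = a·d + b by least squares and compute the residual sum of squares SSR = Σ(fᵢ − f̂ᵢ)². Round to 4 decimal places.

From the data, Σd·d = 212, Σd = 28, Σ1 = 7.
Right-hand side: Σd·f = -10, Σf = -14.
XᵀX·[a, b]ᵀ = Xᵀf becomes [[212, 28]; [28, 7]]·[a, b]ᵀ = [-10, -14]ᵀ.
Δ = 212·7 − 28² = 700.
a = ((-10)·7 − 28·(-14))/700 = 23/50; b = (212·(-14) − 28·(-10))/700 = -96/25.
Residuals: 3/10, -29/25, 69/50, -23/50, -23/25, 31/50, 6/25; SSR = 121/25.

SSR = 4.8400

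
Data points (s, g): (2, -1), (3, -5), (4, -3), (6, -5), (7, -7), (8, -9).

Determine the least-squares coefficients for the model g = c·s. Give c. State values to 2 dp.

Normal-equation sums: Σs·s = 178.
Moment sums: Σs·g = -180.
So XᵀX·[c]ᵀ = Xᵀg: [[178]]·[c]ᵀ = [-180]ᵀ.
Hence c = -180 / 178 ≈ -1.01124.

c = -1.01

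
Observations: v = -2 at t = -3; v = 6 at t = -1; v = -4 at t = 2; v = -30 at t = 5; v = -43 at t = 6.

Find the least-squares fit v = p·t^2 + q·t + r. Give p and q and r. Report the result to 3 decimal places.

p = -1.082, q = -1.417, r = 4.183

With design matrix M, MᵀM = [[2019, 321, 75]; [321, 75, 9]; [75, 9, 5]] and Mᵀv = [-2326, -416, -73]ᵀ.
Solving the 3×3 system (Gaussian elimination) gives p = -2701/2496, q = -1179/832, r = 435/104.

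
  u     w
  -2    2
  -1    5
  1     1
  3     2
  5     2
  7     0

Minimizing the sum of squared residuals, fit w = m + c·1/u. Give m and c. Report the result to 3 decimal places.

m = 2.052, c = -1.774

Compute the Gram sums: Σ1 = 6, Σ1/u = 37/210, Σ1/u·1/u = 106789/44100.
Moment sums: Σw = 12, Σ1/u·w = -59/15.
Eliminating c: (106789/44100)·(row 1) − (37/210)·(row 2) gives (127873/8820)·m = (106789/44100)·12 − (37/210)·(-59/15) = 131203/4410, so m = 262406/127873.
Then c = ((-59/15) − (37/210)·(262406/127873))/(106789/44100) = -226800/127873.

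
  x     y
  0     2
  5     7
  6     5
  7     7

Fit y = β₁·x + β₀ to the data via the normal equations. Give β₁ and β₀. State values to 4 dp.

Normal-equation sums: Σx·x = 110, Σx = 18, Σ1 = 4.
Right-hand side: Σx·y = 114, Σy = 21.
MᵀM·[β₁, β₀]ᵀ = Mᵀy becomes [[110, 18]; [18, 4]]·[β₁, β₀]ᵀ = [114, 21]ᵀ.
Eliminating β₀: 4·(row 1) − 18·(row 2) gives 116·β₁ = 4·114 − 18·21 = 78, so β₁ = 39/58.
Then β₀ = (21 − 18·(39/58))/4 = 129/58.

β₁ = 0.6724, β₀ = 2.2241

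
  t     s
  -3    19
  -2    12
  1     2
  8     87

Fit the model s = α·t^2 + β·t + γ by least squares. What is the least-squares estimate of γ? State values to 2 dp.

γ = 2.25

AᵀA·[α, β, γ]ᵀ = Aᵀs reads: 4194·α + 478·β + 78·γ = 5789;  478·α + 78·β + 4·γ = 617;  78·α + 4·β + 4·γ = 120.
(Σt^2·t^2 = 4194, Σt^2·t = 478, Σt^2 = 78, Σt·t = 78, Σt = 4, Σ1 = 4, Σt^2·s = 5789, Σt·s = 617, Σs = 120.)
Inverting the 3×3 Gram matrix, [α, β, γ]ᵀ = [28213/18901, -51119/37802, 42436/18901]ᵀ.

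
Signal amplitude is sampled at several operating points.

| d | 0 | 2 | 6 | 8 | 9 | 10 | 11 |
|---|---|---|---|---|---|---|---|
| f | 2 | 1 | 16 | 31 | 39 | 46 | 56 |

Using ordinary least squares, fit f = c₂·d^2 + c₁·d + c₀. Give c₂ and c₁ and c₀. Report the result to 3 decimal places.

c₂ = 0.490, c₁ = -0.333, c₀ = 1.071

Normal-equation sums: Σd^2·d^2 = 36610, Σd^2·d = 3796, Σd^2 = 406, Σd·d = 406, Σd = 46, Σ1 = 7.
For Aᵀf: Σd^2·f = 17099, Σd·f = 1773, Σf = 191.
AᵀA·[c₂, c₁, c₀]ᵀ = Aᵀf becomes [[36610, 3796, 406]; [3796, 406, 46]; [406, 46, 7]]·[c₂, c₁, c₀]ᵀ = [17099, 1773, 191]ᵀ.
Solving the 3×3 system (Gaussian elimination) gives c₂ = 47041/96054, c₁ = -4573/13722, c₀ = 17147/16009.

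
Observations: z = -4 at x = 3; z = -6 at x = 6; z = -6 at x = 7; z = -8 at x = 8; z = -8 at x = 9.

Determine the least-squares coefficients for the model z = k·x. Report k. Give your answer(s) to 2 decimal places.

k = -0.95

MᵀM·[k]ᵀ = Mᵀz reads: 239·k = -226.
(Σx·x = 239, Σx·z = -226.)
k = (-226)/239 = -0.945607.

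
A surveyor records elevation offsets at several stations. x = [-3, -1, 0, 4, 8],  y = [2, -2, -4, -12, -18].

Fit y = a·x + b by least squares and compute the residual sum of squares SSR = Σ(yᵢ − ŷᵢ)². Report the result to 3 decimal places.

SSR = 1.078

Entries of AᵀA: Σx·x = 90, Σx = 8, Σ1 = 5.
Moment sums: Σx·y = -196, Σy = -34.
det = 90·5 − 8² = 386.
a = ((-196)·5 − 8·(-34))/386 = -354/193; b = (90·(-34) − 8·(-196))/386 = -746/193.
Residuals: 70/193, 6/193, -26/193, -154/193, 104/193; SSR = 208/193.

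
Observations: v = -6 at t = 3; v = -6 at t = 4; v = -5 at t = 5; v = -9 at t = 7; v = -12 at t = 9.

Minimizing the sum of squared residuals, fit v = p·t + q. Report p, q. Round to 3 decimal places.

p = -1.086, q = -1.517

Normal-equation sums: Σt·t = 180, Σt = 28, Σ1 = 5.
Right-hand side: Σt·v = -238, Σv = -38.
det = 180·5 − 28² = 116.
p = ((-238)·5 − 28·(-38))/116 = -63/58; q = (180·(-38) − 28·(-238))/116 = -44/29.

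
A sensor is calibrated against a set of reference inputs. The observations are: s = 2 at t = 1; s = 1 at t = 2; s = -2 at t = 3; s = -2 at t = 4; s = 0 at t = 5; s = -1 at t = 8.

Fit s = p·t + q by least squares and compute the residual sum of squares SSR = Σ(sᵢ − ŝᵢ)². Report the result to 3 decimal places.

Compute the Gram sums: Σt·t = 119, Σt = 23, Σ1 = 6.
Right-hand side: Σt·s = -18, Σs = -2.
Normal equations: [[119, 23]; [23, 6]]·[p, q]ᵀ = [-18, -2]ᵀ.
Eliminating q: 6·(row 1) − 23·(row 2) gives 185·p = 6·(-18) − 23·(-2) = -62, so p = -62/185.
Then q = ((-2) − 23·(-62/185))/6 = 176/185.
Residuals: 256/185, 133/185, -72/37, -298/185, 134/185, 27/37; SSR = 1826/185.

SSR = 9.870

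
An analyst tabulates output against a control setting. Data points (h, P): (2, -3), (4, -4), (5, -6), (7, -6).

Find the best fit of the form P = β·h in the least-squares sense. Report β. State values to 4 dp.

Normal-equation sums: Σh·h = 94.
Right-hand side: Σh·P = -94.
So XᵀX·[β]ᵀ = XᵀP: [[94]]·[β]ᵀ = [-94]ᵀ.
β = (-94)/94 = -1.

β = -1.0000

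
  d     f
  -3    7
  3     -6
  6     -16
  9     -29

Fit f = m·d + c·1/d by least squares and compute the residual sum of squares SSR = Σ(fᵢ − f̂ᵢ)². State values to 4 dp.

Compute the Gram sums: Σd·d = 135, Σd·1/d = 4, Σ1/d·1/d = 85/324.
And Σd·f = -396, Σ1/d·f = -92/9.
Normal equations: [[135, 4]; [4, 85/324]]·[m, c]ᵀ = [-396, -92/9]ᵀ.
det = 135·(85/324) − 4² = 233/12.
m = ((-396)·(85/324) − 4·(-92/9))/(233/12) = -756/233; c = (135·(-92/9) − 4·(-396))/(233/12) = 2448/233.
Residuals: 179/233, 54/233, 400/233, -225/233; SSR = 1054/233.

SSR = 4.5236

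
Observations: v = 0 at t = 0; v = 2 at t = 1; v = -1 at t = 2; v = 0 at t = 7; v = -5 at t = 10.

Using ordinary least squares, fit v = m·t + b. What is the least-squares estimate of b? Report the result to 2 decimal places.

Sums needed: Σt·t = 154, Σt = 20, Σ1 = 5.
Moment sums: Σt·v = -50, Σv = -4.
Normal equations: [[154, 20]; [20, 5]]·[m, b]ᵀ = [-50, -4]ᵀ.
Δ = 154·5 − 20² = 370.
m = ((-50)·5 − 20·(-4))/370 = -17/37; b = (154·(-4) − 20·(-50))/370 = 192/185.

b = 1.04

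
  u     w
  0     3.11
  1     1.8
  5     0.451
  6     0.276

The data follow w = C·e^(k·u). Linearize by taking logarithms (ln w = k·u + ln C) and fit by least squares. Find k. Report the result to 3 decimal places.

k = -0.386

Taking logs, ln w = k·u + ln C, so regress ln w on u.
Σu = 12.0000, Σ(u)² = 62.0000, Σln w = -0.3612, Σu·ln w = -11.1178.
Equations: 62.0000·k + 12.0000·ln C = -11.1178;  12.0000·k + 4·ln C = -0.3612.
Slope k = (n·Σu·ln w − Σu·Σln w)/(n·Σ(u)² − (Σu)²) = (4·-11.1178 − 12.0000·-0.3612)/104.0000 = -0.38593; ln C = (Σln w − k·Σu)/n = 1.06747.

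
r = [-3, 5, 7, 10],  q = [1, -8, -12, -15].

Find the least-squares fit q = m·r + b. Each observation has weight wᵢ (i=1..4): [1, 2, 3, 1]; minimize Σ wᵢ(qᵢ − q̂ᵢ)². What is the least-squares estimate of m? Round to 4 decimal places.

m = -1.2708

From the data, Σwᵢ·r·r = 306, Σwᵢ·r = 38, Σwᵢ·1 = 7.
Moment sums: Σwᵢ·r·q = -485, Σwᵢ·q = -66.
Normal equations: [[306, 38]; [38, 7]]·[m, b]ᵀ = [-485, -66]ᵀ.
Determinant 306·7 − 38² = 698.
m = ((-485)·7 − 38·(-66))/698 = -887/698; b = (306·(-66) − 38·(-485))/698 = -883/349.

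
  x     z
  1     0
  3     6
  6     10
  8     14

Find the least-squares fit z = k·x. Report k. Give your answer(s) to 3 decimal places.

Normal-equation sums: Σx·x = 110.
Right-hand side: Σx·z = 190.
k = 190/110 = 1.72727.

k = 1.727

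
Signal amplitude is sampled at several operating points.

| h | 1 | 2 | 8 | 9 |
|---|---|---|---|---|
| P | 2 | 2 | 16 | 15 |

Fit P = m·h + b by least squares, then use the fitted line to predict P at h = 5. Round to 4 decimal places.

P̂ = 8.7500

Forming MᵀM = [[150, 20]; [20, 4]] and MᵀP = [269, 35]ᵀ gives MᵀM·[m, b]ᵀ = MᵀP.
det = 150·4 − 20² = 200.
m = (269·4 − 20·35)/200 = 47/25; b = (150·35 − 20·269)/200 = -13/20.
At h = 5: P̂ = (47/25)·(5) + (-13/20)·(1) = 35/4.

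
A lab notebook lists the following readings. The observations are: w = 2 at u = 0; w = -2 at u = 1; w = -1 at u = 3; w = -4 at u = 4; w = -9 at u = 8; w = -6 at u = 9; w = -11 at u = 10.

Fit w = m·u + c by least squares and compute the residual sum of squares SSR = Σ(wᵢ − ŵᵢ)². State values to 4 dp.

SSR = 17.3393

Sums needed: Σu·u = 271, Σu = 35, Σ1 = 7.
For Aᵀw: Σu·w = -257, Σw = -31.
Normal equations: [[271, 35]; [35, 7]]·[m, c]ᵀ = [-257, -31]ᵀ.
Determinant 271·7 − 35² = 672.
m = ((-257)·7 − 35·(-31))/672 = -17/16; c = (271·(-31) − 35·(-257))/672 = 99/112.
Residuals: 125/112, -51/28, 73/56, -71/112, -155/112, 75/28, -141/112; SSR = 971/56.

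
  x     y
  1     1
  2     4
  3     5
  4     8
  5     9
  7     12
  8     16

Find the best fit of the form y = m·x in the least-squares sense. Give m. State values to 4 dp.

m = 1.8631

Setting ∂/∂m … = 0 gives: 168·m = 313.
(Σx·x = 168, Σx·y = 313.)
m = 313/168 = 1.8631.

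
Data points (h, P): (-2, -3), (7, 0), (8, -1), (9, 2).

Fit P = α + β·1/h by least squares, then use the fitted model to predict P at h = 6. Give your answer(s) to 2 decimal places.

P̂ = 0.53

Sums needed: Σ1 = 4, Σ1/h = -61/504, Σ1/h·1/h = 75793/254016.
Right-hand side: ΣP = -2, Σ1/h·P = 115/72.
Determinant 4·(75793/254016) − (-61/504)² = 99817/84672.
α = ((-2)·(75793/254016) − (-61/504)·(115/72))/(99817/84672) = -102481/299451; β = (4·(115/72) − (-61/504)·(-2))/(99817/84672) = 520464/99817.
At h = 6: P̂ = (-102481/299451)·(1) + (520464/99817)·(1/6) = 157751/299451.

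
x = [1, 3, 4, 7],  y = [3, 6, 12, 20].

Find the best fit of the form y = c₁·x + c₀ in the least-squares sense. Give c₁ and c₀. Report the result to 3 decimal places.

c₁ = 2.947, c₀ = -0.800

With design matrix M, MᵀM = [[75, 15]; [15, 4]] and Mᵀy = [209, 41]ᵀ.
det = 75·4 − 15² = 75.
c₁ = (209·4 − 15·41)/75 = 221/75; c₀ = (75·41 − 15·209)/75 = -4/5.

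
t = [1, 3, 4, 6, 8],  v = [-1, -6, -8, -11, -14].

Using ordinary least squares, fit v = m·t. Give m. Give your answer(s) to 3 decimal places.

m = -1.817

Setting ∂/∂m … = 0 gives: 126·m = -229.
(Σt·t = 126, Σt·v = -229.)
m = (-229)/126 = -1.81746.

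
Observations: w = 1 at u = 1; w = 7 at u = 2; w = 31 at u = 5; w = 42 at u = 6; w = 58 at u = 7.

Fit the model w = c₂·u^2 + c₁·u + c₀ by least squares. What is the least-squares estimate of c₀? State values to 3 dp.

c₀ = -0.761

The normal equations are: 4339·c₂ + 693·c₁ + 115·c₀ = 5158;  693·c₂ + 115·c₁ + 21·c₀ = 828;  115·c₂ + 21·c₁ + 5·c₀ = 139.
Row-reducing yields c₂ = 1591/1624, c₁ = 333/232, c₀ = -309/406.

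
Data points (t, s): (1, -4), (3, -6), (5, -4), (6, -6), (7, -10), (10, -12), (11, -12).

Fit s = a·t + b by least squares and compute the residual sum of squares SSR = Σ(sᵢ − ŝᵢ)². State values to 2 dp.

SSR = 14.76

Normal-equation sums: Σt·t = 341, Σt = 43, Σ1 = 7.
For Aᵀs: Σt·s = -400, Σs = -54.
Normal equations: [[341, 43]; [43, 7]]·[a, b]ᵀ = [-400, -54]ᵀ.
det = 341·7 − 43² = 538.
a = ((-400)·7 − 43·(-54))/538 = -239/269; b = (341·(-54) − 43·(-400))/538 = -607/269.
Residuals: -230/269, -290/269, 726/269, 427/269, -410/269, -231/269, 8/269; SSR = 3970/269.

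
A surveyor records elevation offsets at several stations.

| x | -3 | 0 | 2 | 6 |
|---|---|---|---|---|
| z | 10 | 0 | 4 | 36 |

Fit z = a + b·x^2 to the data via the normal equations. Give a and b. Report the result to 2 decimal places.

Entries of AᵀA: Σ1 = 4, Σx^2 = 49, Σx^2·x^2 = 1393.
And Σz = 50, Σx^2·z = 1402.
AᵀA·[a, b]ᵀ = Aᵀz becomes [[4, 49]; [49, 1393]]·[a, b]ᵀ = [50, 1402]ᵀ.
Eliminating b: 1393·(row 1) − 49·(row 2) gives 3171·a = 1393·50 − 49·1402 = 952, so a = 136/453.
Then b = (1402 − 49·(136/453))/1393 = 3158/3171.

a = 0.30, b = 1.00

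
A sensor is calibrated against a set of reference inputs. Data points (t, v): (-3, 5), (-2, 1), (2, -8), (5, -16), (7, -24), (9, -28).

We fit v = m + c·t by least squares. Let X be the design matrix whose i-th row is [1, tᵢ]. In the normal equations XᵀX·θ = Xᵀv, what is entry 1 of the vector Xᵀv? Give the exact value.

-70

Entry 1 ↔ basis 1, so (Xᵀv)_{1} = Σᵢ vᵢ = (1)·(5) + (1)·(1) + (1)·(-8) + (1)·(-16) + (1)·(-24) + (1)·(-28) = -70.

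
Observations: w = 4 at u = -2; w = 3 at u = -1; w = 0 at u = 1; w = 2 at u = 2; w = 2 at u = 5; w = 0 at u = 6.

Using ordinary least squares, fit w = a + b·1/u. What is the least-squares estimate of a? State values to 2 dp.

a = 1.94

Sums needed: Σ1 = 6, Σ1/u = 11/30, Σ1/u·1/u = 2311/900.
Moment sums: Σw = 11, Σ1/u·w = -18/5.
Eliminating b: (2311/900)·(row 1) − (11/30)·(row 2) gives (2749/180)·a = (2311/900)·11 − (11/30)·(-18/5) = 26609/900, so a = 26609/13745.
Then b = ((-18/5) − (11/30)·(26609/13745))/(2311/900) = -4614/2749.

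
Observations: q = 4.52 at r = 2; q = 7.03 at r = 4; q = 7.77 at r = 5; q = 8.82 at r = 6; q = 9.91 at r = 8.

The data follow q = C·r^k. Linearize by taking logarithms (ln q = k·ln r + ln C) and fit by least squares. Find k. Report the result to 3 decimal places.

k = 0.575

Linearized form: ln q = k·ln r + ln C. From the 5 transformed points,
Sums: Σln r = 7.5601, Σ(ln r)² = 12.5270, Σln q = 9.9795, Σln r·ln q = 15.7189.
Normal system: [[12.5270, 7.5601]; [7.5601, 5]]·[k, ln C]ᵀ = [15.7189, 9.9795]ᵀ.
Solving (det = 5.4804): k = 0.57452, ln C = 1.12723.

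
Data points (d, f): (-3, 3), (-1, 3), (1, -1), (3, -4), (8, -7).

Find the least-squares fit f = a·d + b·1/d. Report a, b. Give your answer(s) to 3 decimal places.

Setting ∂/∂a … = 0 gives: 84·a + 5·b = -81;  5·a + (1289/576)·b = -173/24.
(Σd·d = 84, Σd·1/d = 5, Σ1/d·1/d = 1289/576, Σd·f = -81, Σ1/d·f = -173/24.)
Eliminating b: (1289/576)·(row 1) − 5·(row 2) gives (7823/48)·a = (1289/576)·(-81) − 5·(-173/24) = -27883/192, so a = -27883/31292.
Then b = ((-173/24) − 5·(-27883/31292))/(1289/576) = -9624/7823.

a = -0.891, b = -1.230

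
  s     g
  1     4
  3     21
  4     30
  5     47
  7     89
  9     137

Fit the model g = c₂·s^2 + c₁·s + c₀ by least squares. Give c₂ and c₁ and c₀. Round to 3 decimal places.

c₂ = 1.461, c₁ = 2.144, c₀ = 0.229

Normal-equation sums: Σs^2·s^2 = 9925, Σs^2·s = 1289, Σs^2 = 181, Σs·s = 181, Σs = 29, Σ1 = 6.
Right-hand side: Σs^2·g = 17306, Σs·g = 2278, Σg = 328.
So AᵀA·[c₂, c₁, c₀]ᵀ = Aᵀg: [[9925, 1289, 181]; [1289, 181, 29]; [181, 29, 6]]·[c₂, c₁, c₀]ᵀ = [17306, 2278, 328]ᵀ.
Row-reducing yields c₂ = 225/154, c₁ = 1651/770, c₀ = 8/35.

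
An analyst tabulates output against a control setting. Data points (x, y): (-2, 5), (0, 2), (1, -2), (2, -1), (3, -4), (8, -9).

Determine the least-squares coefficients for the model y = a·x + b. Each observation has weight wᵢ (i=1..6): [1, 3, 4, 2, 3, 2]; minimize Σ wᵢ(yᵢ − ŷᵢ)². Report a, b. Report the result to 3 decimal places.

a = -1.329, b = 0.812

Setting ∂/∂a … = 0 gives: 171·a + 31·b = -202;  31·a + 15·b = -29.
Δ = 171·15 − 31² = 1604.
a = ((-202)·15 − 31·(-29))/1604 = -2131/1604; b = (171·(-29) − 31·(-202))/1604 = 1303/1604.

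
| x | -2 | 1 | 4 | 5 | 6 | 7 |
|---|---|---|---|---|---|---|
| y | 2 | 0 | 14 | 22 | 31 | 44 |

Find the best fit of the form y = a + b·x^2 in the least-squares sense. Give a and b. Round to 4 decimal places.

a = -1.1374, b = 0.9147

Compute the Gram sums: Σ1 = 6, Σx^2 = 131, Σx^2·x^2 = 4595.
And Σy = 113, Σx^2·y = 4054.
So MᵀM·[a, b]ᵀ = Mᵀy: [[6, 131]; [131, 4595]]·[a, b]ᵀ = [113, 4054]ᵀ.
Determinant 6·4595 − 131² = 10409.
a = (113·4595 − 131·4054)/10409 = -11839/10409; b = (6·4054 − 131·113)/10409 = 9521/10409.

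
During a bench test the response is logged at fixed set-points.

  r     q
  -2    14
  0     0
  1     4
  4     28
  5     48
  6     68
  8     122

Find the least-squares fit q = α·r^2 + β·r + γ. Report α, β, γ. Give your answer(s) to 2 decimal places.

Entries of MᵀM: Σr^2·r^2 = 6290, Σr^2·r = 910, Σr^2 = 146, Σr·r = 146, Σr = 22, Σ1 = 7.
For Mᵀq: Σr^2·q = 11964, Σr·q = 1712, Σq = 284.
Inverting the 3×3 Gram matrix, [α, β, γ]ᵀ = [82759/40128, -57953/40128, 3503/1672]ᵀ.

α = 2.06, β = -1.44, γ = 2.10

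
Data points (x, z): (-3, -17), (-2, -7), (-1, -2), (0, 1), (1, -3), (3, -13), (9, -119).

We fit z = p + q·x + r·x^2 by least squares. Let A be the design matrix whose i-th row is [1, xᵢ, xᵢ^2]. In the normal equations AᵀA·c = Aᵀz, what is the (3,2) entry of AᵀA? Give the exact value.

721

Row 3 ↔ basis x^2, column 2 ↔ basis x, so (AᵀA)_{3,2} = Σᵢ (x^2)·(x) = (9)·(-3) + (4)·(-2) + (1)·(-1) + (0)·(0) + (1)·(1) + (9)·(3) + (81)·(9) = 721.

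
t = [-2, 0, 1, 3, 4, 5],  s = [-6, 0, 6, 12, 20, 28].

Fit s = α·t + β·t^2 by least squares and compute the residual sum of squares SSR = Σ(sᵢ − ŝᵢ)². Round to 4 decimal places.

Setting ∂/∂α … = 0 gives: 55·α + 209·β = 274;  209·α + 979·β = 1110.
Δ = 55·979 − 209² = 10164.
α = (274·979 − 209·1110)/10164 = 824/231; β = (55·1110 − 209·274)/10164 = 86/231.
Residuals: -82/231, 0, 68/33, -158/77, -52/231, 6/7; SSR = 2164/231.

SSR = 9.3680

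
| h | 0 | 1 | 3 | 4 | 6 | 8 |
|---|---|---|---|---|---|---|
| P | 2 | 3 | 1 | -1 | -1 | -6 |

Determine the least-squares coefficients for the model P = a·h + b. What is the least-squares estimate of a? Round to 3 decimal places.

a = -0.985

Normal-equation sums: Σh·h = 126, Σh = 22, Σ1 = 6.
Right-hand side: Σh·P = -52, ΣP = -2.
Normal equations: [[126, 22]; [22, 6]]·[a, b]ᵀ = [-52, -2]ᵀ.
det = 126·6 − 22² = 272.
a = ((-52)·6 − 22·(-2))/272 = -67/68; b = (126·(-2) − 22·(-52))/272 = 223/68.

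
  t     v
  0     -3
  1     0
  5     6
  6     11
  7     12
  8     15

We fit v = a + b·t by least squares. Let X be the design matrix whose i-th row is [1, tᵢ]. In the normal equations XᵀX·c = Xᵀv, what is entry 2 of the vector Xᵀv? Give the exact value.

Entry 2 ↔ basis t, so (Xᵀv)_{2} = Σᵢ (t)·vᵢ = (0)·(-3) + (1)·(0) + (5)·(6) + (6)·(11) + (7)·(12) + (8)·(15) = 300.

300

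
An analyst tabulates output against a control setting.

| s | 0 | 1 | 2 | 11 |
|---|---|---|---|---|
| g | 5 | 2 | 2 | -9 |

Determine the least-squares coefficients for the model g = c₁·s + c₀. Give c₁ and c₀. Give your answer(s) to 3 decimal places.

The normal system AᵀA·[c₁, c₀]ᵀ = Aᵀg is [[126, 14]; [14, 4]]·[c₁, c₀]ᵀ = [-93, 0]ᵀ.
Δ = 126·4 − 14² = 308.
c₁ = ((-93)·4 − 14·0)/308 = -93/77; c₀ = (126·0 − 14·(-93))/308 = 93/22.

c₁ = -1.208, c₀ = 4.227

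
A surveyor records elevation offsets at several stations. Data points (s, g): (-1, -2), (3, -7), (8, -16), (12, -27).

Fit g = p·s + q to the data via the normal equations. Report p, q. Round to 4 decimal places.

p = -1.9072, q = -2.5103

Compute the Gram sums: Σs·s = 218, Σs = 22, Σ1 = 4.
Moment sums: Σs·g = -471, Σg = -52.
Normal equations: [[218, 22]; [22, 4]]·[p, q]ᵀ = [-471, -52]ᵀ.
Δ = 218·4 − 22² = 388.
p = ((-471)·4 − 22·(-52))/388 = -185/97; q = (218·(-52) − 22·(-471))/388 = -487/194.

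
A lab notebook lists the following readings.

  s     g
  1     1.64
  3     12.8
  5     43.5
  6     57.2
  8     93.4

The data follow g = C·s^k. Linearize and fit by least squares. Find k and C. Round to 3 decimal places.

Taking logs, ln g = k·ln s + ln C, so regress ln g on ln s.
Σln s = 6.5793, Σ(ln s)² = 11.3317, Σln g = 15.4003, Σln s·ln g = 25.5575.
Equations: 11.3317·k + 6.5793·ln C = 25.5575;  6.5793·k + 5·ln C = 15.4003.
Solving (det = 13.3720): k = 1.97912, ln C = 0.47584, so C = exp(0.47584) = 1.60937.

k = 1.979, C = 1.609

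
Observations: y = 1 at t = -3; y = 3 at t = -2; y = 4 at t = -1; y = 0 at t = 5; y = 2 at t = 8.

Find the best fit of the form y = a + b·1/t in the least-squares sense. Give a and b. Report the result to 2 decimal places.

With design matrix M, MᵀM = [[5, -181/120]; [-181/120, 20401/14400]] and Mᵀy = [10, -67/12]ᵀ.
Eliminating b: (20401/14400)·(row 1) − (-181/120)·(row 2) gives (17311/3600)·a = (20401/14400)·10 − (-181/120)·(-67/12) = 1379/240, so a = 2955/2473.
Then b = ((-67/12) − (-181/120)·(2955/2473))/(20401/14400) = -6600/2473.

a = 1.19, b = -2.67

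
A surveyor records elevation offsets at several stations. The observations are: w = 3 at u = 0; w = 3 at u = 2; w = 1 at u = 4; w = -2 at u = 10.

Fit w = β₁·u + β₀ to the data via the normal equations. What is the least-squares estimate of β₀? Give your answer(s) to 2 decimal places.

β₀ = 3.39

Compute the Gram sums: Σu·u = 120, Σu = 16, Σ1 = 4.
And Σu·w = -10, Σw = 5.
Normal equations: [[120, 16]; [16, 4]]·[β₁, β₀]ᵀ = [-10, 5]ᵀ.
det = 120·4 − 16² = 224.
β₁ = ((-10)·4 − 16·5)/224 = -15/28; β₀ = (120·5 − 16·(-10))/224 = 95/28.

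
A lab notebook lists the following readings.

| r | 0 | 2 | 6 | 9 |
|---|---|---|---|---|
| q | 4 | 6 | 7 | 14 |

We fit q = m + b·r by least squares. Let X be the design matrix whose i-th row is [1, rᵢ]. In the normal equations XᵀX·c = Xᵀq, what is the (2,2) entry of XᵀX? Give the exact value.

121

Row 2 ↔ basis r, column 2 ↔ basis r, so (XᵀX)_{2,2} = Σᵢ (r)·(r) = (0)·(0) + (2)·(2) + (6)·(6) + (9)·(9) = 121.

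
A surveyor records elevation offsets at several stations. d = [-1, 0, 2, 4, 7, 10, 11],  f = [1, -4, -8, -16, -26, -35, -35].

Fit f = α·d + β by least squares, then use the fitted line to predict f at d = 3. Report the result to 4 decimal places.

Setting ∂/∂α … = 0 gives: 291·α + 33·β = -998;  33·α + 7·β = -123.
(Σd·d = 291, Σd = 33, Σ1 = 7, Σd·f = -998, Σf = -123.)
Eliminating β: 7·(row 1) − 33·(row 2) gives 948·α = 7·(-998) − 33·(-123) = -2927, so α = -2927/948.
Then β = ((-123) − 33·(-2927/948))/7 = -953/316.
At d = 3: f̂ = (-2927/948)·(3) + (-953/316)·(1) = -970/79.

f̂ = -12.2785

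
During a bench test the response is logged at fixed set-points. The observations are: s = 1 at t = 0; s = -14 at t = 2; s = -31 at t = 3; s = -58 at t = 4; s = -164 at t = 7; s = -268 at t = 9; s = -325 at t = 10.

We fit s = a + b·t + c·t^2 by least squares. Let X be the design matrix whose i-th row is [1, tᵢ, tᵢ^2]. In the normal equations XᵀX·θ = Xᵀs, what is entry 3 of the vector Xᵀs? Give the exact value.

-63507

Entry 3 ↔ basis t^2, so (Xᵀs)_{3} = Σᵢ (t^2)·sᵢ = (0)·(1) + (4)·(-14) + (9)·(-31) + (16)·(-58) + (49)·(-164) + (81)·(-268) + (100)·(-325) = -63507.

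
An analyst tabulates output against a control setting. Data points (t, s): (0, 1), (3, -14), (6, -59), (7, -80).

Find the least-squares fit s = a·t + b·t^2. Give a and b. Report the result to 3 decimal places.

a = 0.328, b = -1.684

Forming MᵀM = [[94, 586]; [586, 3778]] and Mᵀs = [-956, -6170]ᵀ gives MᵀM·[a, b]ᵀ = Mᵀs.
Eliminating b: 3778·(row 1) − 586·(row 2) gives 11736·a = 3778·(-956) − 586·(-6170) = 3852, so a = 107/326.
Then b = ((-6170) − 586·(107/326))/3778 = -549/326.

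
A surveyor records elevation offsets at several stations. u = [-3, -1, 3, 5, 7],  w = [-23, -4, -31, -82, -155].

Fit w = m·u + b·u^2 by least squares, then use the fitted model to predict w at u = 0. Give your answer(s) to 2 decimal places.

The normal system AᵀA·[m, b]ᵀ = Aᵀw is [[93, 467]; [467, 3189]]·[m, b]ᵀ = [-1515, -10135]ᵀ.
Δ = 93·3189 − 467² = 78488.
m = ((-1515)·3189 − 467·(-10135))/78488 = -49145/39244; b = (93·(-10135) − 467·(-1515))/78488 = -117525/39244.
At u = 0: ŵ = (-49145/39244)·(0) + (-117525/39244)·(0) = 0.

ŵ = 0.00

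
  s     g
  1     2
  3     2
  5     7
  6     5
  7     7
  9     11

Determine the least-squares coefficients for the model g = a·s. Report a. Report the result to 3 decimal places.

Normal-equation sums: Σs·s = 201.
Moment sums: Σs·g = 221.
So MᵀM·[a]ᵀ = Mᵀg: [[201]]·[a]ᵀ = [221]ᵀ.
Hence a = 221 / 201 ≈ 1.0995.

a = 1.100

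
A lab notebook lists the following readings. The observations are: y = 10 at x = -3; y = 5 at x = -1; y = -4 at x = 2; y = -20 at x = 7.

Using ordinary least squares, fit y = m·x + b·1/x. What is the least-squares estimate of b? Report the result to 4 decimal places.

b = -1.3937

Forming AᵀA = [[63, 4]; [4, 2437/1764]] and Aᵀy = [-183, -277/21]ᵀ gives AᵀA·[m, b]ᵀ = Aᵀy.
Eliminating b: (2437/1764)·(row 1) − 4·(row 2) gives (1989/28)·m = (2437/1764)·(-183) − 4·(-277/21) = -39211/196, so m = -39211/13923.
Then b = ((-277/21) − 4·(-39211/13923))/(2437/1764) = -308/221.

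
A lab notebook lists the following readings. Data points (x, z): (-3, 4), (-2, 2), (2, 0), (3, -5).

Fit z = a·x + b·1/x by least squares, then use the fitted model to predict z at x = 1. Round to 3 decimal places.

ẑ = 4.900

Setting ∂/∂a … = 0 gives: 26·a + 4·b = -31;  4·a + (13/18)·b = -4.
(Σx·x = 26, Σx·1/x = 4, Σ1/x·1/x = 13/18, Σx·z = -31, Σ1/x·z = -4.)
det = 26·(13/18) − 4² = 25/9.
a = ((-31)·(13/18) − 4·(-4))/(25/9) = -23/10; b = (26·(-4) − 4·(-31))/(25/9) = 36/5.
At x = 1: ẑ = (-23/10)·(1) + (36/5)·(1) = 49/10.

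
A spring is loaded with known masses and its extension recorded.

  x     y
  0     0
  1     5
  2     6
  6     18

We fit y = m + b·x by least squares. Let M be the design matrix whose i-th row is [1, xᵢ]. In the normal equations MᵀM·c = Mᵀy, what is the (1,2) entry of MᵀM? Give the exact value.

9

Row 1 ↔ basis 1, column 2 ↔ basis x, so (MᵀM)_{1,2} = Σᵢ x = (1)·(0) + (1)·(1) + (1)·(2) + (1)·(6) = 9.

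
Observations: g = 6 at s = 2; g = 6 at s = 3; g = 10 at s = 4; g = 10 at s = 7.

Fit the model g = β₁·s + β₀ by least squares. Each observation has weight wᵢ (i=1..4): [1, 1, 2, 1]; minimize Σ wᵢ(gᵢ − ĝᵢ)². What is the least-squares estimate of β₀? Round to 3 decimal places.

The normal system MᵀWM·[β₁, β₀]ᵀ = MᵀWg is [[94, 20]; [20, 5]]·[β₁, β₀]ᵀ = [180, 42]ᵀ.
Eliminating β₀: 5·(row 1) − 20·(row 2) gives 70·β₁ = 5·180 − 20·42 = 60, so β₁ = 6/7.
Then β₀ = (42 − 20·(6/7))/5 = 174/35.

β₀ = 4.971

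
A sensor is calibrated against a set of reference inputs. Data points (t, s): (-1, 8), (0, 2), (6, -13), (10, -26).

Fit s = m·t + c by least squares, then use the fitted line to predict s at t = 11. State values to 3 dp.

ŝ = -28.551

With design matrix X, XᵀX = [[137, 15]; [15, 4]] and Xᵀs = [-346, -29]ᵀ.
Eliminating c: 4·(row 1) − 15·(row 2) gives 323·m = 4·(-346) − 15·(-29) = -949, so m = -949/323.
Then c = ((-29) − 15·(-949/323))/4 = 1217/323.
At t = 11: ŝ = (-949/323)·(11) + (1217/323)·(1) = -9222/323.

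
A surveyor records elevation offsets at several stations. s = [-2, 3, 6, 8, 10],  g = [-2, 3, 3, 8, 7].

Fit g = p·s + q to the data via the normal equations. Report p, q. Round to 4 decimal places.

p = 0.7955, q = -0.1773

Setting ∂/∂p … = 0 gives: 213·p + 25·q = 165;  25·p + 5·q = 19.
det = 213·5 − 25² = 440.
p = (165·5 − 25·19)/440 = 35/44; q = (213·19 − 25·165)/440 = -39/220.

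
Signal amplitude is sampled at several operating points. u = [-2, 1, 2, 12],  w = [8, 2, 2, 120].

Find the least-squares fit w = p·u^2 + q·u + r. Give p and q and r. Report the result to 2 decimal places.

Normal-equation sums: Σu^2·u^2 = 20769, Σu^2·u = 1729, Σu^2 = 153, Σu·u = 153, Σu = 13, Σ1 = 4.
Right-hand side: Σu^2·w = 17322, Σu·w = 1430, Σw = 132.
Row-reducing yields p = 126253/134822, q = -185601/134822, r = 111576/67411.

p = 0.94, q = -1.38, r = 1.66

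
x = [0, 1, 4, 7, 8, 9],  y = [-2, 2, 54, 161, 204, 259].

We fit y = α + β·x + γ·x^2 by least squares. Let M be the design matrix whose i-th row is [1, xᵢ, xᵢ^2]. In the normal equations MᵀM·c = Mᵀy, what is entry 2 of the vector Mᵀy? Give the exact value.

Entry 2 ↔ basis x, so (Mᵀy)_{2} = Σᵢ (x)·yᵢ = (0)·(-2) + (1)·(2) + (4)·(54) + (7)·(161) + (8)·(204) + (9)·(259) = 5308.

5308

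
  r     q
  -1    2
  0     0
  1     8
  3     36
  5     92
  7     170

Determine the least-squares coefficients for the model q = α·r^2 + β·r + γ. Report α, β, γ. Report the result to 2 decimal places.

Forming AᵀA = [[3109, 495, 85]; [495, 85, 15]; [85, 15, 6]] and Aᵀq = [10964, 1764, 308]ᵀ gives AᵀA·[α, β, γ]ᵀ = Aᵀq.
Row-reducing yields α = 4909/1601, β = 21537/8005, γ = 1872/1601.

α = 3.07, β = 2.69, γ = 1.17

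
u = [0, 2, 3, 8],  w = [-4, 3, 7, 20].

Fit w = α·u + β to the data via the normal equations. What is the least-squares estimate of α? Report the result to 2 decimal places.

Sums needed: Σu·u = 77, Σu = 13, Σ1 = 4.
And Σu·w = 187, Σw = 26.
So XᵀX·[α, β]ᵀ = Xᵀw: [[77, 13]; [13, 4]]·[α, β]ᵀ = [187, 26]ᵀ.
Δ = 77·4 − 13² = 139.
α = (187·4 − 13·26)/139 = 410/139; β = (77·26 − 13·187)/139 = -429/139.

α = 2.95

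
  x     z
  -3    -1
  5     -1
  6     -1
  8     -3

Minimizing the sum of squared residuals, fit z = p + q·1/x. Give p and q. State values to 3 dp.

p = -1.464, q = -0.907

The normal system AᵀA·[p, q]ᵀ = Aᵀz is [[4, 19/120]; [19/120, 2801/14400]]·[p, q]ᵀ = [-6, -49/120]ᵀ.
det = 4·(2801/14400) − (19/120)² = 10843/14400.
p = ((-6)·(2801/14400) − (19/120)·(-49/120))/(10843/14400) = -15875/10843; q = (4·(-49/120) − (19/120)·(-6))/(10843/14400) = -9840/10843.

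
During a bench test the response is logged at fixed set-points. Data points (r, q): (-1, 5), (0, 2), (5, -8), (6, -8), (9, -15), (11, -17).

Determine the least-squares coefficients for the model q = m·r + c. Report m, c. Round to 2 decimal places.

The normal system MᵀM·[m, c]ᵀ = Mᵀq is [[264, 30]; [30, 6]]·[m, c]ᵀ = [-415, -41]ᵀ.
det = 264·6 − 30² = 684.
m = ((-415)·6 − 30·(-41))/684 = -35/19; c = (264·(-41) − 30·(-415))/684 = 271/114.

m = -1.84, c = 2.38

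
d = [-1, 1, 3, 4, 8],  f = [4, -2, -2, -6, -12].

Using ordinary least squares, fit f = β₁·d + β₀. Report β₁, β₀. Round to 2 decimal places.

Normal-equation sums: Σd·d = 91, Σd = 15, Σ1 = 5.
Moment sums: Σd·f = -132, Σf = -18.
So XᵀX·[β₁, β₀]ᵀ = Xᵀf: [[91, 15]; [15, 5]]·[β₁, β₀]ᵀ = [-132, -18]ᵀ.
Determinant 91·5 − 15² = 230.
β₁ = ((-132)·5 − 15·(-18))/230 = -39/23; β₀ = (91·(-18) − 15·(-132))/230 = 171/115.

β₁ = -1.70, β₀ = 1.49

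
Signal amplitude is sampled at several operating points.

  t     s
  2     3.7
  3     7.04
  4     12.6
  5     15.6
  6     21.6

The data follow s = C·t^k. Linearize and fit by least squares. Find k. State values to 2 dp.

Taking logs, ln s = k·ln t + ln C, so regress ln s on ln t.
AᵀA = [[9.4099, 6.5793]; [6.5793, 5]], rhs = [16.4905, 11.6136]ᵀ  (here Σln t = 6.5793, Σ(ln t)² = 9.4099, Σln s = 11.6136, Σln t·ln s = 16.4905).
Δ = 9.4099·5 − (6.5793)² = 3.7630; k = (16.4905·5 − 6.5793·11.6136)/3.7630 = 1.60605, ln C = (9.4099·11.6136 − 6.5793·16.4905)/3.7630 = 0.20940.

k = 1.61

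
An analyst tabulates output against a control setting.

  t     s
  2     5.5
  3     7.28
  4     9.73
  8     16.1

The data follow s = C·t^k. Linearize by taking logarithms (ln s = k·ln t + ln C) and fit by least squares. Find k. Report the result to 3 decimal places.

k = 0.784

Let Y = ln s. Fitting Y = k·ln t + ln C by least squares:
Sums: Σln t = 5.2575, Σ(ln t)² = 7.9333, Σln s = 8.7439, Σln t·ln s = 12.2950.
Normal system: [[7.9333, 5.2575]; [5.2575, 4]]·[k, ln C]ᵀ = [12.2950, 8.7439]ᵀ.
Δ = 7.9333·4 − (5.2575)² = 4.0919; k = (12.2950·4 − 5.2575·8.7439)/4.0919 = 0.78425, ln C = (7.9333·8.7439 − 5.2575·12.2950)/4.0919 = 1.15518.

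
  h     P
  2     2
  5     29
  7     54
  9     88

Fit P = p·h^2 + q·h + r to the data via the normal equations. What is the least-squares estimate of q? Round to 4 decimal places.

q = 2.7262

The normal equations are: 9603·p + 1205·q + 159·r = 10507;  1205·p + 159·q + 23·r = 1319;  159·p + 23·q + 4·r = 173.
(Σh^2·h^2 = 9603, Σh^2·h = 1205, Σh^2 = 159, Σh·h = 159, Σh = 23, Σ1 = 4, Σh^2·P = 10507, Σh·P = 1319, ΣP = 173.)
Inverting the 3×3 Gram matrix, [p, q, r]ᵀ = [5667/6556, 17873/6556, -22243/3278]ᵀ.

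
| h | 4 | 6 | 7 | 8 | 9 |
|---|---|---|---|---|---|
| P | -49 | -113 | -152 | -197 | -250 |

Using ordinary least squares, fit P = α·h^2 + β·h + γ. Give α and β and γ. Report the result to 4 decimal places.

α = -2.8601, β = -2.8616, γ = 7.9750

From the data, Σh^2·h^2 = 14610, Σh^2·h = 1864, Σh^2 = 246, Σh·h = 246, Σh = 34, Σ1 = 5.
Right-hand side: Σh^2·P = -45158, Σh·P = -5764, ΣP = -761.
Normal equations: [[14610, 1864, 246]; [1864, 246, 34]; [246, 34, 5]]·[α, β, γ]ᵀ = [-45158, -5764, -761]ᵀ.
Inverting the 3×3 Gram matrix, [α, β, γ]ᵀ = [-1942/679, -1943/679, 5415/679]ᵀ.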